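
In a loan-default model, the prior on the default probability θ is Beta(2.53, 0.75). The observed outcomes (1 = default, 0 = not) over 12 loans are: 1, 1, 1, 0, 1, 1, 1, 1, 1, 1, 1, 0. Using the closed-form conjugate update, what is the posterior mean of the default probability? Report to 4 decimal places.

The Beta prior is conjugate to a Binomial/Bernoulli likelihood; the update adds successes to α and failures to β.
Posterior: Beta(α+k, β+n−k) = Beta(2.53+10, 0.75+2) = Beta(12.53, 2.75).
Posterior mean = α/(α+β) = 12.53/15.28 = 0.8200.

0.8200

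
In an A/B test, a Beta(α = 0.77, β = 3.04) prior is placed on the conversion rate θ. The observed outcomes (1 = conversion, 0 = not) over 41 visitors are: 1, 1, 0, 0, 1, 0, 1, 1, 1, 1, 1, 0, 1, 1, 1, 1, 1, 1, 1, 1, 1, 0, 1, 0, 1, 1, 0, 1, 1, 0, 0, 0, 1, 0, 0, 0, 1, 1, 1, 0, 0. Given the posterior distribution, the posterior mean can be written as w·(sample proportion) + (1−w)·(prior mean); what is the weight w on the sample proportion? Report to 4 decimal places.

0.9150

The Beta prior is conjugate to a Binomial/Bernoulli likelihood; the update adds successes to α and failures to β.
Posterior mean = (α₀+k)/(α₀+β₀+n) = [n/(α₀+β₀+n)]·(k/n) + [(α₀+β₀)/(α₀+β₀+n)]·α₀/(α₀+β₀), so only n and the prior enter the weight.
The weight on the data is w = n/(α₀+β₀+n) = 41/(0.77+3.04+41) = 41/44.81 = 0.9150.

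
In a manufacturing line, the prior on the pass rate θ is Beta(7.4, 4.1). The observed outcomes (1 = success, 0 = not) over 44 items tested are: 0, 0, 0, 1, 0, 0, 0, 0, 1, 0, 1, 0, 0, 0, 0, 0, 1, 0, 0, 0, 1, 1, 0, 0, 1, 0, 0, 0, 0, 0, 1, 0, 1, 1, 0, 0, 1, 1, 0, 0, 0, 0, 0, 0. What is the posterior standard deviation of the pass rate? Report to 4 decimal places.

0.0634

The Beta prior is conjugate to a Binomial/Bernoulli likelihood; the update adds successes to α and failures to β.
Posterior: Beta(α+k, β+n−k) = Beta(7.4+12, 4.1+32) = Beta(19.4, 36.1).
Var = αβ/((α+β)²(α+β+1)) = 19.4·36.1/(55.5²·56.5) = 0.00402415; SD = √0.00402415 = 0.0634.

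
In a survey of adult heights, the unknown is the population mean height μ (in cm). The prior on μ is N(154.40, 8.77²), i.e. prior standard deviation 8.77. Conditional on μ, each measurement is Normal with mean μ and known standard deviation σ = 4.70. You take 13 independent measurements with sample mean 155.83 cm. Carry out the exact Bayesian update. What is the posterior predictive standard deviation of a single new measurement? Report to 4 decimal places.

4.8737

For Normal data with known variance σ², a Normal(μ₀, σ₀²) prior on μ is conjugate. Posterior precision = 1/σ₀² + n/σ²; posterior mean is the precision-weighted average of μ₀ and x̄.
σ₀² = 8.77² = 76.9129, σ² = 4.70² = 22.09; σ² + n·σ₀² = 22.09 + 13·76.9129 = 1021.9577.
Posterior precision = 1/σ₀² + n/σ² = 1/76.9129 + 13/22.09 = (σ² + n·σ₀²)/(σ₀²σ²) = 1021.9577/(76.9129·22.09); posterior variance σₙ² = σ₀²σ²/(σ² + n·σ₀²) = 76.9129·22.09/1021.9577 = 1.662501.
Predictive variance for one new observation = σₙ² + σ² = 76.9129·22.09/1021.9577 + 22.09 = σ²·(σ₀² + 1021.9577)/1021.9577 = 22.09·1098.8706/1021.9577 = 23.752501; SD = √(22.09·1098.8706/1021.9577) = 4.8737.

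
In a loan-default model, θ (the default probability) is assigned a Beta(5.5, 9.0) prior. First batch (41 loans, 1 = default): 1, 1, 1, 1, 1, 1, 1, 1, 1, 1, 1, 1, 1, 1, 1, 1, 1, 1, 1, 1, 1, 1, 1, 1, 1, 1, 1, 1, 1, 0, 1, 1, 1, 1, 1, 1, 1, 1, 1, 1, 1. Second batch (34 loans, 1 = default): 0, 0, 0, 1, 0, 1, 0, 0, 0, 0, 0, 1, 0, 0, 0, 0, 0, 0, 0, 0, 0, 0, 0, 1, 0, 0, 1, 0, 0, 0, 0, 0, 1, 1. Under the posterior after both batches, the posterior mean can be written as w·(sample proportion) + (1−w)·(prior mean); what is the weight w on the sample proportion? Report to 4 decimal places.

The Beta prior is conjugate to a Binomial/Bernoulli likelihood; the update adds successes to α and failures to β.
Total number of loans: n = 41 + 34 = 75.
Posterior mean = (α₀+k)/(α₀+β₀+n) = [n/(α₀+β₀+n)]·(k/n) + [(α₀+β₀)/(α₀+β₀+n)]·α₀/(α₀+β₀), so only n and the prior enter the weight.
The weight on the data is w = n/(α₀+β₀+n) = 75/(5.5+9.0+75) = 75/89.5 = 0.8380.

0.8380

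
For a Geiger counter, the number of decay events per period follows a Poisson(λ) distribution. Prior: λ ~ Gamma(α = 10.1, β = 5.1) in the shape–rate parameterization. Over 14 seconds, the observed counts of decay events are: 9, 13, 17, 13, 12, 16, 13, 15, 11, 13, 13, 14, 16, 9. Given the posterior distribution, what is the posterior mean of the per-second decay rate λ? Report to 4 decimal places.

With a Gamma(shape α, rate β) prior, the Poisson likelihood is conjugate: the posterior is Gamma(α + ΣXᵢ, β + n).
Sum of counts S = 184 over n = 14 seconds.
Posterior: Gamma(α+S, β+n) = Gamma(10.1+184, 5.1+14) = Gamma(194.1, 19.1).
Posterior mean = α/β = 194.1/19.1 = 10.1623.

10.1623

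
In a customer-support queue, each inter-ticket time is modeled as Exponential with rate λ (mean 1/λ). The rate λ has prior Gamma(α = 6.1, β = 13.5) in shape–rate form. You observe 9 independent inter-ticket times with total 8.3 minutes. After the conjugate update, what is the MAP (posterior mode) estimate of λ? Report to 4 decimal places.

0.6468

With a Gamma(shape α, rate β) prior on the exponential rate λ, the posterior after n observations with total T = Σxᵢ is Gamma(α+n, β+T).
Posterior: Gamma(6.1+9, 13.5+8.3) = Gamma(15.1, 21.8).
Mode = (α−1)/β = 0.6468.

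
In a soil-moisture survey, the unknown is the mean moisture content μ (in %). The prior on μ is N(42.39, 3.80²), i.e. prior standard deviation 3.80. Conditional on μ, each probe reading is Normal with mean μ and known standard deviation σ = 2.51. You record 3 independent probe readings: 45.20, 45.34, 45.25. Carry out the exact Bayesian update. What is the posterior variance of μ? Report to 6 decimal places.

1.833399

For Normal data with known variance σ², a Normal(μ₀, σ₀²) prior on μ is conjugate. Posterior precision = 1/σ₀² + n/σ²; posterior mean is the precision-weighted average of μ₀ and x̄.
σ₀² = 3.80² = 14.44, σ² = 2.51² = 6.3001; σ² + n·σ₀² = 6.3001 + 3·14.44 = 49.6201.
Posterior precision = 1/σ₀² + n/σ² = 1/14.44 + 3/6.3001 = (σ² + n·σ₀²)/(σ₀²σ²) = 49.6201/(14.44·6.3001); posterior variance σₙ² = σ₀²σ²/(σ² + n·σ₀²) = 14.44·6.3001/49.6201 = 1.833399.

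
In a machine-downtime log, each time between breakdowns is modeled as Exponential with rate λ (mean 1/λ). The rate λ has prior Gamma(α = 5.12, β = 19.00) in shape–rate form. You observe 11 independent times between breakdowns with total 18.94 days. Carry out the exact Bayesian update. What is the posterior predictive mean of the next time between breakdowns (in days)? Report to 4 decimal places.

2.5093

With a Gamma(shape α, rate β) prior on the exponential rate λ, the posterior after n observations with total T = Σxᵢ is Gamma(α+n, β+T).
Posterior: Gamma(5.12+11, 19.00+18.94) = Gamma(16.12, 37.94).
The predictive distribution for the next observation is Lomax; its mean is β/(α−1) = 37.94/15.12 = 2.5093.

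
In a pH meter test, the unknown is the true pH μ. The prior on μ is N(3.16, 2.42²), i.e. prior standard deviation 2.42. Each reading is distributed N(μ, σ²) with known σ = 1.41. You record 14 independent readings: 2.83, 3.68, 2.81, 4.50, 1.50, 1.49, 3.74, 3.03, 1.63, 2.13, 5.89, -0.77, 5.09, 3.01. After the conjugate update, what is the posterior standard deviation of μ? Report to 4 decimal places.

0.3724

For Normal data with known variance σ², a Normal(μ₀, σ₀²) prior on μ is conjugate. Posterior precision = 1/σ₀² + n/σ²; posterior mean is the precision-weighted average of μ₀ and x̄.
σ₀² = 2.42² = 5.8564, σ² = 1.41² = 1.9881; σ² + n·σ₀² = 1.9881 + 14·5.8564 = 83.9777.
Posterior precision = 1/σ₀² + n/σ² = 1/5.8564 + 14/1.9881 = (σ² + n·σ₀²)/(σ₀²σ²) = 83.9777/(5.8564·1.9881); posterior variance σₙ² = σ₀²σ²/(σ² + n·σ₀²) = 5.8564·1.9881/83.9777 = 0.138645.
Posterior SD = √σₙ² = √(5.8564·1.9881/83.9777) = 0.3724.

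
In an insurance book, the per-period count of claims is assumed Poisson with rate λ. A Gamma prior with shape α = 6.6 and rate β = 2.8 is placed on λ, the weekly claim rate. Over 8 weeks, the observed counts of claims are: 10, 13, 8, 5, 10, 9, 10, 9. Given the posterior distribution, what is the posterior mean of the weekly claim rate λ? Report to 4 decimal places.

7.4630

With a Gamma(shape α, rate β) prior, the Poisson likelihood is conjugate: the posterior is Gamma(α + ΣXᵢ, β + n).
Sum of counts S = 74 over n = 8 weeks.
Posterior: Gamma(α+S, β+n) = Gamma(6.6+74, 2.8+8) = Gamma(80.6, 10.8).
Posterior mean = α/β = 80.6/10.8 = 7.4630.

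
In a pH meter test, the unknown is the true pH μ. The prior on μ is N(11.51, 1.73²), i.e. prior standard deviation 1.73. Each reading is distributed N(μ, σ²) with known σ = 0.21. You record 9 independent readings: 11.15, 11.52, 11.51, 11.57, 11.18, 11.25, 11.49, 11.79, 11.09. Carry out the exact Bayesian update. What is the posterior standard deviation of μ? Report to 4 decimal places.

0.0699

For Normal data with known variance σ², a Normal(μ₀, σ₀²) prior on μ is conjugate. Posterior precision = 1/σ₀² + n/σ²; posterior mean is the precision-weighted average of μ₀ and x̄.
σ₀² = 1.73² = 2.9929, σ² = 0.21² = 0.0441; σ² + n·σ₀² = 0.0441 + 9·2.9929 = 26.9802.
Posterior precision = 1/σ₀² + n/σ² = 1/2.9929 + 9/0.0441 = (σ² + n·σ₀²)/(σ₀²σ²) = 26.9802/(2.9929·0.0441); posterior variance σₙ² = σ₀²σ²/(σ² + n·σ₀²) = 2.9929·0.0441/26.9802 = 0.004892.
Posterior SD = √σₙ² = √(2.9929·0.0441/26.9802) = 0.0699.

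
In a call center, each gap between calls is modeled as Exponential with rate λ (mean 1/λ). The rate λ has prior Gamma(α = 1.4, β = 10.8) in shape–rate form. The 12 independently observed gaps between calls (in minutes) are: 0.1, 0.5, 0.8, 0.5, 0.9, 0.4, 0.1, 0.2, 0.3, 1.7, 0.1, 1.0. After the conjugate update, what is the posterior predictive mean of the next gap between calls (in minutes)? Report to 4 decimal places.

With a Gamma(shape α, rate β) prior on the exponential rate λ, the posterior after n observations with total T = Σxᵢ is Gamma(α+n, β+T).
Sum of observations T = 6.6 minutes; n = 12.
Posterior: Gamma(1.4+12, 10.8+6.6) = Gamma(13.4, 17.4).
The predictive distribution for the next observation is Lomax; its mean is β/(α−1) = 17.4/12.4 = 1.4032.

1.4032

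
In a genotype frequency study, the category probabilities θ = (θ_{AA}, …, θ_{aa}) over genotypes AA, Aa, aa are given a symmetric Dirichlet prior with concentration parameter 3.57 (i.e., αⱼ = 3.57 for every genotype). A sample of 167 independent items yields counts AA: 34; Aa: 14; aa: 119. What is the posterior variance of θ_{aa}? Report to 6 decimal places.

0.001198

The Dirichlet prior is conjugate to the Multinomial likelihood: each posterior αⱼ = prior αⱼ + observed count nⱼ.
Posterior concentration: (37.57, 17.57, 122.57), total = 177.71.
Var[θ_j] = α_j(Σα−α_j)/((Σα)²(Σα+1)) = 122.57·55.14/(177.71²·178.71) = 0.001198.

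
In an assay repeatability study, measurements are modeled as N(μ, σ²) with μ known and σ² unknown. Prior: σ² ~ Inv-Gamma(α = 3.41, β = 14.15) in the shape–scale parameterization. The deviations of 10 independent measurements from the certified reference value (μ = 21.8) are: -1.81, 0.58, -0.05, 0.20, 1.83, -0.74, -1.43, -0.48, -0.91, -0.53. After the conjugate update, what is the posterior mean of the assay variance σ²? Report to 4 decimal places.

With known mean μ and an Inverse-Gamma(α, β) prior on σ², the Normal likelihood is conjugate: posterior is Inv-Gamma(α + n/2, β + Σ(xᵢ−μ)²/2).
Σ(xᵢ−μ)² = (-1.81)² + (0.58)² + (-0.05)² + (0.20)² + (1.83)² + (-0.74)² + (-1.43)² + (-0.48)² + (-0.91)² + (-0.53)² = 10.9358.
Posterior: Inv-Gamma(3.41 + 10/2, 14.15 + 10.9358/2) = Inv-Gamma(8.41, 19.61790).
E[σ²|data] = β/(α−1) = 19.61790/7.41 = 2.6475.

2.6475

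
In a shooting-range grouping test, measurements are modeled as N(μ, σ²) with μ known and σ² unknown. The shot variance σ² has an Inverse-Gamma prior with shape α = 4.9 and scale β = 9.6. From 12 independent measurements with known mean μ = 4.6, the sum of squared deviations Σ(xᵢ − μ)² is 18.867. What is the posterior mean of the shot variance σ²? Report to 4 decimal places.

With known mean μ and an Inverse-Gamma(α, β) prior on σ², the Normal likelihood is conjugate: posterior is Inv-Gamma(α + n/2, β + Σ(xᵢ−μ)²/2).
Posterior: Inv-Gamma(4.9 + 12/2, 9.6 + 18.867/2) = Inv-Gamma(10.90, 19.0335).
E[σ²|data] = β/(α−1) = 19.0335/9.90 = 1.9226.

1.9226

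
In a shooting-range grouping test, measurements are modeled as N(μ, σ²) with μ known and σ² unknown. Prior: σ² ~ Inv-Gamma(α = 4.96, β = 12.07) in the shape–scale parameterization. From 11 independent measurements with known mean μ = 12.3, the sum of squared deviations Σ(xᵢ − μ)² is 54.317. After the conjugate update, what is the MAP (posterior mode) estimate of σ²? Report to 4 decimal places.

3.4231

With known mean μ and an Inverse-Gamma(α, β) prior on σ², the Normal likelihood is conjugate: posterior is Inv-Gamma(α + n/2, β + Σ(xᵢ−μ)²/2).
Posterior: Inv-Gamma(4.96 + 11/2, 12.07 + 54.317/2) = Inv-Gamma(10.46, 39.2285).
Mode = β/(α+1) = 39.2285/11.46 = 3.4231.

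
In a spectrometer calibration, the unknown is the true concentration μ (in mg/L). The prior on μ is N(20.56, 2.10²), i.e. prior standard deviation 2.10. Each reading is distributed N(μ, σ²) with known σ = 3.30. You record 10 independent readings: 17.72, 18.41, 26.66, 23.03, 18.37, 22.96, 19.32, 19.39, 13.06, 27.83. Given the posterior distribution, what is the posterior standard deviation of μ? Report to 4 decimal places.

For Normal data with known variance σ², a Normal(μ₀, σ₀²) prior on μ is conjugate. Posterior precision = 1/σ₀² + n/σ²; posterior mean is the precision-weighted average of μ₀ and x̄.
σ₀² = 2.10² = 4.41, σ² = 3.30² = 10.89; σ² + n·σ₀² = 10.89 + 10·4.41 = 54.99.
Posterior precision = 1/σ₀² + n/σ² = 1/4.41 + 10/10.89 = (σ² + n·σ₀²)/(σ₀²σ²) = 54.99/(4.41·10.89); posterior variance σₙ² = σ₀²σ²/(σ² + n·σ₀²) = 4.41·10.89/54.99 = 0.873339.
Posterior SD = √σₙ² = √(4.41·10.89/54.99) = 0.9345.

0.9345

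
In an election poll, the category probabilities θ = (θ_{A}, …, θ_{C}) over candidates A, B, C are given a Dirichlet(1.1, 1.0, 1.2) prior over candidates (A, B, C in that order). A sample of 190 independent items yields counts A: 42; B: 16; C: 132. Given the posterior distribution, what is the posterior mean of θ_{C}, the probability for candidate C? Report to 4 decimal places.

0.6891

The Dirichlet prior is conjugate to the Multinomial likelihood: each posterior αⱼ = prior αⱼ + observed count nⱼ.
Posterior concentration: (43.1, 17.0, 133.2), total = 193.3.
E[θ_{C}|data] = α_{C}/Σα = 133.2/193.3 = 0.6891.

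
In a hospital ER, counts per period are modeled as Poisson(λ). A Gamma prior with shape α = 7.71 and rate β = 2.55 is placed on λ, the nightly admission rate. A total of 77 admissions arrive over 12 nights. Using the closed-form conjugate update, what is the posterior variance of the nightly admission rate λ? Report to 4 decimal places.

With a Gamma(shape α, rate β) prior, the Poisson likelihood is conjugate: the posterior is Gamma(α + ΣXᵢ, β + n).
Posterior: Gamma(α+S, β+n) = Gamma(7.71+77, 2.55+12) = Gamma(84.71, 14.55).
Var = α/β² = 84.71/14.55² = 0.4001.

0.4001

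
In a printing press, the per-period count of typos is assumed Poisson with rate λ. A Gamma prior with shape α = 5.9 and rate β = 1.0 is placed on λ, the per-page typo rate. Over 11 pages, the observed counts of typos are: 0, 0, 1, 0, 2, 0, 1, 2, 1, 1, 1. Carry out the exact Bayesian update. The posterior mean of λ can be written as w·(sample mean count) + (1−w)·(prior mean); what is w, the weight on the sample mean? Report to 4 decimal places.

0.9167

With a Gamma(shape α, rate β) prior, the Poisson likelihood is conjugate: the posterior is Gamma(α + ΣXᵢ, β + n).
Posterior mean = (α₀+S)/(β₀+n) = [n/(β₀+n)]·(S/n) + [β₀/(β₀+n)]·(α₀/β₀), so only n and β₀ enter the weight.
Weight on data w = n/(β₀+n) = 11/(1.0+11) = 11/12.0 = 0.9167.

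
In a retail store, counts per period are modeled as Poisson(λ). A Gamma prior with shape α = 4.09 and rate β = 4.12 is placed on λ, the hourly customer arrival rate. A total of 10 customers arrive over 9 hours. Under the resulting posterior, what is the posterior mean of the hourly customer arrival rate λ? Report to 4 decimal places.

1.0739

With a Gamma(shape α, rate β) prior, the Poisson likelihood is conjugate: the posterior is Gamma(α + ΣXᵢ, β + n).
Posterior: Gamma(α+S, β+n) = Gamma(4.09+10, 4.12+9) = Gamma(14.09, 13.12).
Posterior mean = α/β = 14.09/13.12 = 1.0739.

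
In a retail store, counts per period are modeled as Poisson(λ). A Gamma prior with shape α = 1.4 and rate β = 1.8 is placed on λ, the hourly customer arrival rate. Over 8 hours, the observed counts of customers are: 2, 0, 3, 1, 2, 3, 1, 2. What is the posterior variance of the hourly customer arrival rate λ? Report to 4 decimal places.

0.1603

With a Gamma(shape α, rate β) prior, the Poisson likelihood is conjugate: the posterior is Gamma(α + ΣXᵢ, β + n).
Sum of counts S = 14 over n = 8 hours.
Posterior: Gamma(α+S, β+n) = Gamma(1.4+14, 1.8+8) = Gamma(15.4, 9.8).
Var = α/β² = 15.4/9.8² = 0.1603.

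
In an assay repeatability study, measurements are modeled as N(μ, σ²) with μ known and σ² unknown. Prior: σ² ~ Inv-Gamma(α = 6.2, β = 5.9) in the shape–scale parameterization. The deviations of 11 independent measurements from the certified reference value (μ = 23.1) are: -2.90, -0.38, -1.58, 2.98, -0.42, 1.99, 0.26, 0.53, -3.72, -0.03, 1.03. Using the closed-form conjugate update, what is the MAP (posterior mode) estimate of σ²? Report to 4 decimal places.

With known mean μ and an Inverse-Gamma(α, β) prior on σ², the Normal likelihood is conjugate: posterior is Inv-Gamma(α + n/2, β + Σ(xᵢ−μ)²/2).
Σ(xᵢ−μ)² = (-2.90)² + (-0.38)² + (-1.58)² + (2.98)² + (-0.42)² + (1.99)² + (0.26)² + (0.53)² + (-3.72)² + (-0.03)² + (1.03)² = 39.3164.
Posterior: Inv-Gamma(6.2 + 11/2, 5.9 + 39.3164/2) = Inv-Gamma(11.70, 25.55820).
Mode = β/(α+1) = 25.55820/12.70 = 2.0125.

2.0125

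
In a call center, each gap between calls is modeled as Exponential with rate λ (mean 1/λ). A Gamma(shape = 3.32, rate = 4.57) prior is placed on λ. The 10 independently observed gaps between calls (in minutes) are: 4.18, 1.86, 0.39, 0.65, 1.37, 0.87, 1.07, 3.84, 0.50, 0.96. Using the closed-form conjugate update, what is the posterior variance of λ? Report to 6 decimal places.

0.032451

With a Gamma(shape α, rate β) prior on the exponential rate λ, the posterior after n observations with total T = Σxᵢ is Gamma(α+n, β+T).
Sum of observations T = 15.69 minutes; n = 10.
Posterior: Gamma(3.32+10, 4.57+15.69) = Gamma(13.32, 20.26).
Var = α/β² = 0.032451.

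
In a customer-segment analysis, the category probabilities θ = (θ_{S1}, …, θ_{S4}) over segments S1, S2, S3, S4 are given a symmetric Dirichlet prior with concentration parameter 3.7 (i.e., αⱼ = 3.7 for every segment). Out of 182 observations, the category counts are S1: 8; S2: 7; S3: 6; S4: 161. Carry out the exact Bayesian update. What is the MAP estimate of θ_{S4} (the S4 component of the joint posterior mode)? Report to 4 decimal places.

0.8491

The Dirichlet prior is conjugate to the Multinomial likelihood: each posterior αⱼ = prior αⱼ + observed count nⱼ.
Posterior concentration: (11.7, 10.7, 9.7, 164.7), total = 196.8.
Joint mode component: (α_{S4}−1)/(Σα−K) = 163.7/192.8 = 0.8491.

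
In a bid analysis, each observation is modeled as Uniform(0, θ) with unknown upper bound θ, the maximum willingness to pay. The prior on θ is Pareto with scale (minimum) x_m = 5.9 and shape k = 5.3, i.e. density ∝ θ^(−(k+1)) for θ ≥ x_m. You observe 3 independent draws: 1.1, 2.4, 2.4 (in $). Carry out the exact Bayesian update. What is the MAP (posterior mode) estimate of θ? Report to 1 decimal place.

A Pareto(scale x_m, shape k) prior on the upper bound θ of Uniform(0, θ) is conjugate: posterior is Pareto(max(x_m, max xᵢ), k + n).
Sample maximum = 2.4; prior scale x_m = 5.9 → posterior scale = max = 5.9.
Posterior shape = 5.3 + 3 = 8.3.
The Pareto density is decreasing on [x_m, ∞), so the mode is x_m = 5.9.

5.9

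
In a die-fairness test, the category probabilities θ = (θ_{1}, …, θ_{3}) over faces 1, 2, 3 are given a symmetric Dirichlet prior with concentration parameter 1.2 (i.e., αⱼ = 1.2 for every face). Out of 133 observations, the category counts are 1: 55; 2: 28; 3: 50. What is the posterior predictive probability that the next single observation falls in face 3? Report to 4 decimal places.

The Dirichlet prior is conjugate to the Multinomial likelihood: each posterior αⱼ = prior αⱼ + observed count nⱼ.
Posterior concentration: (56.2, 29.2, 51.2), total = 136.6.
P(next = 3 | data) = α_{3}/Σα = 0.3748.

0.3748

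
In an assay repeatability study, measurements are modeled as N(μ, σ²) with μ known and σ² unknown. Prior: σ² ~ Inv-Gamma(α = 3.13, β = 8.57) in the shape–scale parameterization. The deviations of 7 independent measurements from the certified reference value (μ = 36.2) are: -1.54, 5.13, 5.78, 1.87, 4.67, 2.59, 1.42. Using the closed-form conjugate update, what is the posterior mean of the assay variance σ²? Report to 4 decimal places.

With known mean μ and an Inverse-Gamma(α, β) prior on σ², the Normal likelihood is conjugate: posterior is Inv-Gamma(α + n/2, β + Σ(xᵢ−μ)²/2).
Σ(xᵢ−μ)² = (-1.54)² + (5.13)² + (5.78)² + (1.87)² + (4.67)² + (2.59)² + (1.42)² = 96.1272.
Posterior: Inv-Gamma(3.13 + 7/2, 8.57 + 96.1272/2) = Inv-Gamma(6.63, 56.63360).
E[σ²|data] = β/(α−1) = 56.63360/5.63 = 10.0593.

10.0593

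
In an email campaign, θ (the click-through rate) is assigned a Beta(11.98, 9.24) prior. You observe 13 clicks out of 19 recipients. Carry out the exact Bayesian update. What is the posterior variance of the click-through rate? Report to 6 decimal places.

0.005709

The Beta prior is conjugate to a Binomial/Bernoulli likelihood; the update adds successes to α and failures to β.
Posterior: Beta(α+k, β+n−k) = Beta(11.98+13, 9.24+6) = Beta(24.98, 15.24).
Var = αβ/((α+β)²(α+β+1)) = 24.98·15.24/(40.22²·41.22) = 0.005709.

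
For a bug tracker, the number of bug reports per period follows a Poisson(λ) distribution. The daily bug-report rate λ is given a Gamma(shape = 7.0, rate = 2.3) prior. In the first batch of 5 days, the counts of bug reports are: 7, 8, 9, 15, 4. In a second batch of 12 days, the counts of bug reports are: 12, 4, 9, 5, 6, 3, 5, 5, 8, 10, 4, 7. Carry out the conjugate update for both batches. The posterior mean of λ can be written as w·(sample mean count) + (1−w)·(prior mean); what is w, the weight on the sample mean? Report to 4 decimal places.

0.8808

With a Gamma(shape α, rate β) prior, the Poisson likelihood is conjugate: the posterior is Gamma(α + ΣXᵢ, β + n).
Total number of days: n = 5 + 12 = 17.
Posterior mean = (α₀+S)/(β₀+n) = [n/(β₀+n)]·(S/n) + [β₀/(β₀+n)]·(α₀/β₀), so only n and β₀ enter the weight.
Weight on data w = n/(β₀+n) = 17/(2.3+17) = 17/19.3 = 0.8808.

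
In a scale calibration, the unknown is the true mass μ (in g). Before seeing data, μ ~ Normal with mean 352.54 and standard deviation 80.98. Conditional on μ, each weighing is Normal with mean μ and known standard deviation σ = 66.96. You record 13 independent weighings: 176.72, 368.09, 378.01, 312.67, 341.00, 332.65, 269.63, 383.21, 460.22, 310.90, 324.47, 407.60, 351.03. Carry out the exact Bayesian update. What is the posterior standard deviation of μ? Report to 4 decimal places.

18.1015

For Normal data with known variance σ², a Normal(μ₀, σ₀²) prior on μ is conjugate. Posterior precision = 1/σ₀² + n/σ²; posterior mean is the precision-weighted average of μ₀ and x̄.
σ₀² = 80.98² = 6557.7604, σ² = 66.96² = 4483.6416; σ² + n·σ₀² = 4483.6416 + 13·6557.7604 = 89734.5268.
Posterior precision = 1/σ₀² + n/σ² = 1/6557.7604 + 13/4483.6416 = (σ² + n·σ₀²)/(σ₀²σ²) = 89734.5268/(6557.7604·4483.6416); posterior variance σₙ² = σ₀²σ²/(σ² + n·σ₀²) = 6557.7604·4483.6416/89734.5268 = 327.662589.
Posterior SD = √σₙ² = √(6557.7604·4483.6416/89734.5268) = 18.1015.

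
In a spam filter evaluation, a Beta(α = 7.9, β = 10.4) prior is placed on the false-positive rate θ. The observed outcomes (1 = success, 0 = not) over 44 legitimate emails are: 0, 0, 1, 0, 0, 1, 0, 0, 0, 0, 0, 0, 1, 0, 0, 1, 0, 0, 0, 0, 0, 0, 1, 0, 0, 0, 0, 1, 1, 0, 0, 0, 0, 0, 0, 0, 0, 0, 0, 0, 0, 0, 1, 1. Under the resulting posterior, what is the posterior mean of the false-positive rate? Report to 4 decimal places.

0.2713

The Beta prior is conjugate to a Binomial/Bernoulli likelihood; the update adds successes to α and failures to β.
Posterior: Beta(α+k, β+n−k) = Beta(7.9+9, 10.4+35) = Beta(16.9, 45.4).
Posterior mean = α/(α+β) = 16.9/62.3 = 0.2713.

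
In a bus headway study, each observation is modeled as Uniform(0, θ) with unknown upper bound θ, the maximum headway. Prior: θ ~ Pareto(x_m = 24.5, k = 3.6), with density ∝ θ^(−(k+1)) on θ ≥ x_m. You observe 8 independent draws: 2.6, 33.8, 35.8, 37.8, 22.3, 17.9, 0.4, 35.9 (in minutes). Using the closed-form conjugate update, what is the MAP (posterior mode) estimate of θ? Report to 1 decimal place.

A Pareto(scale x_m, shape k) prior on the upper bound θ of Uniform(0, θ) is conjugate: posterior is Pareto(max(x_m, max xᵢ), k + n).
Sample maximum = 37.8; prior scale x_m = 24.5 → posterior scale = max = 37.8.
Posterior shape = 3.6 + 8 = 11.6.
The Pareto density is decreasing on [x_m, ∞), so the mode is x_m = 37.8.

37.8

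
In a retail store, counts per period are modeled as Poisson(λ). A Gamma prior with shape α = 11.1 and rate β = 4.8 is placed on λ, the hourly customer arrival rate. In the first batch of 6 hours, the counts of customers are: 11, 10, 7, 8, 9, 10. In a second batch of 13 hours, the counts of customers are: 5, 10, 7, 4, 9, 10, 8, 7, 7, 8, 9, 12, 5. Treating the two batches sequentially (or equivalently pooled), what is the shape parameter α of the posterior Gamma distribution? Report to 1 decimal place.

167.1

With a Gamma(shape α, rate β) prior, the Poisson likelihood is conjugate: the posterior is Gamma(α + ΣXᵢ, β + n).
Batch 1: sum of counts S = 55 over n = 6 hours.
After batch 1: Gamma(α+S, β+n) = Gamma(11.1+55, 4.8+6) = Gamma(66.1, 10.8).
Batch 2: sum of counts S = 101 over n = 13 hours.
After batch 2: Gamma(α+S, β+n) = Gamma(66.1+101, 10.8+13) = Gamma(167.1, 23.8).
Posterior α = 167.1.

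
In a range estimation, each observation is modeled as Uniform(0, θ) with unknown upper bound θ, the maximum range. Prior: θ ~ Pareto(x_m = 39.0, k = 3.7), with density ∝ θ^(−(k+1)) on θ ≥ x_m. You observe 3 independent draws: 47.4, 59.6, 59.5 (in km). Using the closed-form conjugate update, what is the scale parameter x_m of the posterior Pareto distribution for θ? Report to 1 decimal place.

A Pareto(scale x_m, shape k) prior on the upper bound θ of Uniform(0, θ) is conjugate: posterior is Pareto(max(x_m, max xᵢ), k + n).
Sample maximum = 59.6; prior scale x_m = 39.0 → posterior scale = max = 59.6.
Posterior shape = 3.7 + 3 = 6.7.
Posterior scale x_m = 59.6.

59.6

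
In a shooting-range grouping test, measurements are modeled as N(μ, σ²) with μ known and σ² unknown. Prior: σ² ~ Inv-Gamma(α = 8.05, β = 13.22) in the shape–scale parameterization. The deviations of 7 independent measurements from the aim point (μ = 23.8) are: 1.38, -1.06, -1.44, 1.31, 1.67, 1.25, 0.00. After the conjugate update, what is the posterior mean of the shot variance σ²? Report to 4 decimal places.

With known mean μ and an Inverse-Gamma(α, β) prior on σ², the Normal likelihood is conjugate: posterior is Inv-Gamma(α + n/2, β + Σ(xᵢ−μ)²/2).
Σ(xᵢ−μ)² = (1.38)² + (-1.06)² + (-1.44)² + (1.31)² + (1.67)² + (1.25)² + (0.00)² = 11.1691.
Posterior: Inv-Gamma(8.05 + 7/2, 13.22 + 11.1691/2) = Inv-Gamma(11.55, 18.80455).
E[σ²|data] = β/(α−1) = 18.80455/10.55 = 1.7824.

1.7824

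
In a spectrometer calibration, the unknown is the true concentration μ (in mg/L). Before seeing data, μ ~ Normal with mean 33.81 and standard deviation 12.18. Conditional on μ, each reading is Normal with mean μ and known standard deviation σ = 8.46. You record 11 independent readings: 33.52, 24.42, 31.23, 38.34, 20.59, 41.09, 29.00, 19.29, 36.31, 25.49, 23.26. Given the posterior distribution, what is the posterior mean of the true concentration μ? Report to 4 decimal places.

For Normal data with known variance σ², a Normal(μ₀, σ₀²) prior on μ is conjugate. Posterior precision = 1/σ₀² + n/σ²; posterior mean is the precision-weighted average of μ₀ and x̄.
Σxᵢ = 33.52 + 24.42 + 31.23 + 38.34 + 20.59 + 41.09 + 29.00 + 19.29 + 36.31 + 25.49 + 23.26 = 322.54, so n·x̄ = 322.54.
σ₀² = 12.18² = 148.3524, σ² = 8.46² = 71.5716; σ² + n·σ₀² = 71.5716 + 11·148.3524 = 1703.448.
Posterior mean = (μ₀/σ₀² + n·x̄/σ²)/(1/σ₀² + n/σ²) = (σ²·μ₀ + σ₀²·n·x̄)/(σ² + n·σ₀²) = (71.5716·33.81 + 148.3524·322.54)/1703.448 = 50269.418892/1703.448 = 29.5104.

29.5104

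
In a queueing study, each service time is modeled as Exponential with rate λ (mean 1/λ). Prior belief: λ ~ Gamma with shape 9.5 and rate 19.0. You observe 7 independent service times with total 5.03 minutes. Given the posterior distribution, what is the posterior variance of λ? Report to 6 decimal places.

With a Gamma(shape α, rate β) prior on the exponential rate λ, the posterior after n observations with total T = Σxᵢ is Gamma(α+n, β+T).
Posterior: Gamma(9.5+7, 19.0+5.03) = Gamma(16.5, 24.03).
Var = α/β² = 0.028574.

0.028574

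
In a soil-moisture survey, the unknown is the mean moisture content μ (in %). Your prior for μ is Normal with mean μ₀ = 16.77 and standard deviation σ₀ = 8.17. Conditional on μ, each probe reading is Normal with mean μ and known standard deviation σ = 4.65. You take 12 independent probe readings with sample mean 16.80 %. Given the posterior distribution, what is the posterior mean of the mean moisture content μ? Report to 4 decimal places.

16.7992

For Normal data with known variance σ², a Normal(μ₀, σ₀²) prior on μ is conjugate. Posterior precision = 1/σ₀² + n/σ²; posterior mean is the precision-weighted average of μ₀ and x̄.
n·x̄ = 12·16.80 = 201.6.
σ₀² = 8.17² = 66.7489, σ² = 4.65² = 21.6225; σ² + n·σ₀² = 21.6225 + 12·66.7489 = 822.6093.
Posterior mean = (μ₀/σ₀² + n·x̄/σ²)/(1/σ₀² + n/σ²) = (σ²·μ₀ + σ₀²·n·x̄)/(σ² + n·σ₀²) = (21.6225·16.77 + 66.7489·201.6)/822.6093 = 13819.187565/822.6093 = 16.7992.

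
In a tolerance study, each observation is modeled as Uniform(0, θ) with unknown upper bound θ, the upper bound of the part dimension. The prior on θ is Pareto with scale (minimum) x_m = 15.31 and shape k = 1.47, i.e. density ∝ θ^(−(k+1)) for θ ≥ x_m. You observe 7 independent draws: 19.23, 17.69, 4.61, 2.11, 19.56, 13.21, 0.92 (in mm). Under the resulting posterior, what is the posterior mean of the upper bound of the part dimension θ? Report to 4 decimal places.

22.1785

A Pareto(scale x_m, shape k) prior on the upper bound θ of Uniform(0, θ) is conjugate: posterior is Pareto(max(x_m, max xᵢ), k + n).
Sample maximum = 19.56; prior scale x_m = 15.31 → posterior scale = max = 19.56.
Posterior shape = 1.47 + 7 = 8.47.
E[θ|data] = k·x_m/(k−1) = 8.47·19.56/7.47 = 22.1785.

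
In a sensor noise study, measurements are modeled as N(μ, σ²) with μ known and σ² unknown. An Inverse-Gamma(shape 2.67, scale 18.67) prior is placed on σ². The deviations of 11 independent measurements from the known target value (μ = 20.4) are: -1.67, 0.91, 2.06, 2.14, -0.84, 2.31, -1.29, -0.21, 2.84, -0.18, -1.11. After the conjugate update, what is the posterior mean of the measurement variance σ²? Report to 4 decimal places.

With known mean μ and an Inverse-Gamma(α, β) prior on σ², the Normal likelihood is conjugate: posterior is Inv-Gamma(α + n/2, β + Σ(xᵢ−μ)²/2).
Σ(xᵢ−μ)² = (-1.67)² + (0.91)² + (2.06)² + (2.14)² + (-0.84)² + (2.31)² + (-1.29)² + (-0.21)² + (2.84)² + (-0.18)² + (-1.11)² = 29.5202.
Posterior: Inv-Gamma(2.67 + 11/2, 18.67 + 29.5202/2) = Inv-Gamma(8.17, 33.43010).
E[σ²|data] = β/(α−1) = 33.43010/7.17 = 4.6625.

4.6625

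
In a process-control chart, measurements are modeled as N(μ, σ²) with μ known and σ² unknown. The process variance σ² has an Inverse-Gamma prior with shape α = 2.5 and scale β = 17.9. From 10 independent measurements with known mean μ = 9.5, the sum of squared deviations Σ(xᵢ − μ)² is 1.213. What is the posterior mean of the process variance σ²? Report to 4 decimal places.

With known mean μ and an Inverse-Gamma(α, β) prior on σ², the Normal likelihood is conjugate: posterior is Inv-Gamma(α + n/2, β + Σ(xᵢ−μ)²/2).
Posterior: Inv-Gamma(2.5 + 10/2, 17.9 + 1.213/2) = Inv-Gamma(7.50, 18.5065).
E[σ²|data] = β/(α−1) = 18.5065/6.50 = 2.8472.

2.8472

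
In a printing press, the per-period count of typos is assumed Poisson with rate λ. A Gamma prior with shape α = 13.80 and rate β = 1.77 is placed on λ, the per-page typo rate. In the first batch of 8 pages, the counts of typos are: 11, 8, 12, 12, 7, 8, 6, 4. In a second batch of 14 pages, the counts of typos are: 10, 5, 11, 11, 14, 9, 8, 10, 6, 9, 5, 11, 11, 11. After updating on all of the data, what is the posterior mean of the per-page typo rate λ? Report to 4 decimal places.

8.9525

With a Gamma(shape α, rate β) prior, the Poisson likelihood is conjugate: the posterior is Gamma(α + ΣXᵢ, β + n).
Batch 1: sum of counts S = 68 over n = 8 pages.
After batch 1: Gamma(α+S, β+n) = Gamma(13.80+68, 1.77+8) = Gamma(81.80, 9.77).
Batch 2: sum of counts S = 131 over n = 14 pages.
After batch 2: Gamma(α+S, β+n) = Gamma(81.80+131, 9.77+14) = Gamma(212.80, 23.77).
Posterior mean = α/β = 212.80/23.77 = 8.9525.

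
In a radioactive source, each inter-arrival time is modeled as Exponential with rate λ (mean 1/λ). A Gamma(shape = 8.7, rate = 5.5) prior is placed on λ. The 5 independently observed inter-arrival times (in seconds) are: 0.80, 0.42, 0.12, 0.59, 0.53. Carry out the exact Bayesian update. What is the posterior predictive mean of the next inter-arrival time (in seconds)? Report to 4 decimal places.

With a Gamma(shape α, rate β) prior on the exponential rate λ, the posterior after n observations with total T = Σxᵢ is Gamma(α+n, β+T).
Sum of observations T = 2.46 seconds; n = 5.
Posterior: Gamma(8.7+5, 5.5+2.46) = Gamma(13.7, 7.96).
The predictive distribution for the next observation is Lomax; its mean is β/(α−1) = 7.96/12.7 = 0.6268.

0.6268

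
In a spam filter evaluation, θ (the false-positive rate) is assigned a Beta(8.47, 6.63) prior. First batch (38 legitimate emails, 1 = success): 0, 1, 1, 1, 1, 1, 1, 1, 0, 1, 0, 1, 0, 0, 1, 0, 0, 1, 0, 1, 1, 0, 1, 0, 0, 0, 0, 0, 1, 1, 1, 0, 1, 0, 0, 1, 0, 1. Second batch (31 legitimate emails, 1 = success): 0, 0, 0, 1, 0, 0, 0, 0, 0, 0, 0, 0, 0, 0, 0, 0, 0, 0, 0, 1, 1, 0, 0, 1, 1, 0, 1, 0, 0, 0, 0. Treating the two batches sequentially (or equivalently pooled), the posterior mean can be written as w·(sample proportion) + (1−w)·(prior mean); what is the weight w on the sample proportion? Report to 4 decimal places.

0.8205

The Beta prior is conjugate to a Binomial/Bernoulli likelihood; the update adds successes to α and failures to β.
Total number of legitimate emails: n = 38 + 31 = 69.
Posterior mean = (α₀+k)/(α₀+β₀+n) = [n/(α₀+β₀+n)]·(k/n) + [(α₀+β₀)/(α₀+β₀+n)]·α₀/(α₀+β₀), so only n and the prior enter the weight.
The weight on the data is w = n/(α₀+β₀+n) = 69/(8.47+6.63+69) = 69/84.10 = 0.8205.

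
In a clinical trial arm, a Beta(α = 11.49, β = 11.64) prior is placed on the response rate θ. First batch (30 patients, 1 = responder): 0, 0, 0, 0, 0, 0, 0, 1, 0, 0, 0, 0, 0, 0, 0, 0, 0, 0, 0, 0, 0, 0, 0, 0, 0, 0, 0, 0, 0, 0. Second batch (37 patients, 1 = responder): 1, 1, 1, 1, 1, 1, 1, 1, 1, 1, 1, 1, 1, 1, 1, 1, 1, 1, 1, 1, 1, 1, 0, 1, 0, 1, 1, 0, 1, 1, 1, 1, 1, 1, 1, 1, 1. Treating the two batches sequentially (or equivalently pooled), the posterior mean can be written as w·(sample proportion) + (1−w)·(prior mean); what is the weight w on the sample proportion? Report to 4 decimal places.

The Beta prior is conjugate to a Binomial/Bernoulli likelihood; the update adds successes to α and failures to β.
Total number of patients: n = 30 + 37 = 67.
Posterior mean = (α₀+k)/(α₀+β₀+n) = [n/(α₀+β₀+n)]·(k/n) + [(α₀+β₀)/(α₀+β₀+n)]·α₀/(α₀+β₀), so only n and the prior enter the weight.
The weight on the data is w = n/(α₀+β₀+n) = 67/(11.49+11.64+67) = 67/90.13 = 0.7434.

0.7434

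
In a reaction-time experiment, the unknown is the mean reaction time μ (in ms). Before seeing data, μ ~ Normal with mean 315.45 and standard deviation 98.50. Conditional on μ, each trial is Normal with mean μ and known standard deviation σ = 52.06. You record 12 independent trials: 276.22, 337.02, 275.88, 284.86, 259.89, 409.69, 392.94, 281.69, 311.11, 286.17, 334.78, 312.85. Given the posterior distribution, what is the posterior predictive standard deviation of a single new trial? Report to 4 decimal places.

54.1383

For Normal data with known variance σ², a Normal(μ₀, σ₀²) prior on μ is conjugate. Posterior precision = 1/σ₀² + n/σ²; posterior mean is the precision-weighted average of μ₀ and x̄.
σ₀² = 98.50² = 9702.25, σ² = 52.06² = 2710.2436; σ² + n·σ₀² = 2710.2436 + 12·9702.25 = 119137.2436.
Posterior precision = 1/σ₀² + n/σ² = 1/9702.25 + 12/2710.2436 = (σ² + n·σ₀²)/(σ₀²σ²) = 119137.2436/(9702.25·2710.2436); posterior variance σₙ² = σ₀²σ²/(σ² + n·σ₀²) = 9702.25·2710.2436/119137.2436 = 220.715707.
Predictive variance for one new observation = σₙ² + σ² = 9702.25·2710.2436/119137.2436 + 2710.2436 = σ²·(σ₀² + 119137.2436)/119137.2436 = 2710.2436·128839.4936/119137.2436 = 2930.959307; SD = √(2710.2436·128839.4936/119137.2436) = 54.1383.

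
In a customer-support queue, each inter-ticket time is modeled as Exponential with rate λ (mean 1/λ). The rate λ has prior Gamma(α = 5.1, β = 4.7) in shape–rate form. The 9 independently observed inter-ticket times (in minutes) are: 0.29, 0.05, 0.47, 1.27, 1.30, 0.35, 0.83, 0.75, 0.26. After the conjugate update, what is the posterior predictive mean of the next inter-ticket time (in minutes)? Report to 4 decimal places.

0.7840

With a Gamma(shape α, rate β) prior on the exponential rate λ, the posterior after n observations with total T = Σxᵢ is Gamma(α+n, β+T).
Sum of observations T = 5.57 minutes; n = 9.
Posterior: Gamma(5.1+9, 4.7+5.57) = Gamma(14.1, 10.27).
The predictive distribution for the next observation is Lomax; its mean is β/(α−1) = 10.27/13.1 = 0.7840.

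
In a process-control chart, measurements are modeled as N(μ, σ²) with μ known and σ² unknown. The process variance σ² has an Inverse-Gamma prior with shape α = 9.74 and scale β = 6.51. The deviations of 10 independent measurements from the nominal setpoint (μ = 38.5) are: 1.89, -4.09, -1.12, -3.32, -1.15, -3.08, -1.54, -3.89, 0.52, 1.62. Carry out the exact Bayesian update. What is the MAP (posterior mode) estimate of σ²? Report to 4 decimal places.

2.4398

With known mean μ and an Inverse-Gamma(α, β) prior on σ², the Normal likelihood is conjugate: posterior is Inv-Gamma(α + n/2, β + Σ(xᵢ−μ)²/2).
Σ(xᵢ−μ)² = (1.89)² + (-4.09)² + (-1.12)² + (-3.32)² + (-1.15)² + (-3.08)² + (-1.54)² + (-3.89)² + (0.52)² + (1.62)² = 63.7844.
Posterior: Inv-Gamma(9.74 + 10/2, 6.51 + 63.7844/2) = Inv-Gamma(14.74, 38.40220).
Mode = β/(α+1) = 38.40220/15.74 = 2.4398.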